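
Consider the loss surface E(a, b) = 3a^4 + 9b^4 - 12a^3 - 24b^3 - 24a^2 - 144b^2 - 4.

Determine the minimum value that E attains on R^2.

-1924

E(a,b) separates as P(a) + Q(b) − 4, so its minimum is min P + min Q − 4.
P'(a) = 12a(a - 4)(a + 1) vanishes at a ∈ {-1, 0, 4}; Q'(b) = 36b(b - 4)(b + 2) vanishes at b ∈ {-2, 0, 4}.
Local minima of P (where P''>0): P(-1)=-9, P(4)=-384. Local minima of Q: Q(-2)=-240, Q(4)=-1536.
So the global minimum of E is P(4) + Q(4) − 4 = -384 − 1536 − 4 = -1924, attained at (4, 4).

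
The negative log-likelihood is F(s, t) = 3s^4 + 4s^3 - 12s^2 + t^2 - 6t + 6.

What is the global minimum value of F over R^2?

-35

F(s,t) separates as P(s) + Q(t) + 6, so its minimum is min P + min Q + 6.
P'(s) = 12s(s - 1)(s + 2) vanishes at s ∈ {-2, 0, 1}; Q'(t) = 2(t - 3) vanishes at t ∈ {3}.
Local minima of P (where P''>0): P(-2)=-32, P(1)=-5. Local minima of Q: Q(3)=-9.
So the global minimum of F is P(-2) + Q(3) + 6 = -32 − 9 + 6 = -35, attained at (-2, 3).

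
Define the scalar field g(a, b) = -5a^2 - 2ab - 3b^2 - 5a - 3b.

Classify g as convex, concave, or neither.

g is quadratic, so its Hessian is the constant matrix H = [[-10, -2], [-2, -6]].
det(H) = 56, tr(H) = -16.
det(H) > 0 and tr(H) < 0, so H is negative definite everywhere: concave.

concave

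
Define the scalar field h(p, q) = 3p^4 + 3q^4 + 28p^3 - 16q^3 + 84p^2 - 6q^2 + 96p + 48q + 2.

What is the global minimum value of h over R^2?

-222

h(p,q) separates as A(p) + B(q) + 2, so its minimum is min A + min B + 2.
A'(p) = 12(p + 1)(p + 2)(p + 4) vanishes at p ∈ {-4, -2, -1}; B'(q) = 12(q - 4)(q - 1)(q + 1) vanishes at q ∈ {-1, 1, 4}.
Local minima of A (where A''>0): A(-4)=-64, A(-1)=-37. Local minima of B: B(-1)=-35, B(4)=-160.
So the global minimum of h is A(-4) + B(4) + 2 = -64 − 160 + 2 = -222, attained at (-4, 4).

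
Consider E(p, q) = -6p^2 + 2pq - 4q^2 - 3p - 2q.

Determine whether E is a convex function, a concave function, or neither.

E is quadratic, so its Hessian is the constant matrix H = [[-12, 2], [2, -8]].
det(H) = 92, tr(H) = -20.
det(H) > 0 and tr(H) < 0, so H is negative definite everywhere: concave.

concave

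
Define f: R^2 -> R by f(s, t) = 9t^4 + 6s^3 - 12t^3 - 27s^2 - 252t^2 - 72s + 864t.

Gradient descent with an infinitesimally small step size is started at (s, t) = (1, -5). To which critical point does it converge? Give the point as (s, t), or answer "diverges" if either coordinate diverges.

f is separable, so gradient descent decouples: s follows -∂f/∂s, t follows -∂f/∂t.
∂f/∂s = 18(s - 4)(s + 1); at s=1 this is -108, so s increases.
∂f/∂t = 36(t - 3)(t - 2)(t + 4); at t=-5 this is -2016, so t increases.
s converges to its nearest critical value 4 (a local min of the s-part); t converges to -4. The iterate converges to (4, -4).

(4, -4)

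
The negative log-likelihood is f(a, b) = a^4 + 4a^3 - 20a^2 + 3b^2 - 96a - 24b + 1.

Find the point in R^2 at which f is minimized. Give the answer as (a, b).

(3, 4)

f(a,b) separates as P(a) + Q(b) + 1, so its minimum is min P + min Q + 1.
P'(a) = 4(a - 3)(a + 2)(a + 4) vanishes at a ∈ {-4, -2, 3}; Q'(b) = 6b - 24 vanishes at b ∈ {4}.
Local minima of P (where P''>0): P(-4)=64, P(3)=-279. Local minima of Q: Q(4)=-48.
So the global minimum of f is P(3) + Q(4) + 1 = -279 − 48 + 1 = -326, attained at (3, 4).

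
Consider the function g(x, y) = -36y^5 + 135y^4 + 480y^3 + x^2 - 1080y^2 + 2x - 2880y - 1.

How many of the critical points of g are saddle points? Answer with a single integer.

g separates as a function of x plus a function of y, so ∇g=0 decouples.
∂g/∂x = 2(x + 1) = 0 at x ∈ {-1}; ∂g/∂y = -180(y - 4)(y - 2)(y + 1)(y + 2) = 0 at y ∈ {-2, -1, 2, 4}.
The Hessian is diagonal: diag(g_xx, g_yy). Second derivatives: g_xx(-1)=2; g_yy(-2)=4320, g_yy(-1)=-2700, g_yy(2)=4320, g_yy(4)=-10800.
Saddle points occur where the two diagonal entries have opposite signs: (-1, -1), (-1, 4). Count: 2.

2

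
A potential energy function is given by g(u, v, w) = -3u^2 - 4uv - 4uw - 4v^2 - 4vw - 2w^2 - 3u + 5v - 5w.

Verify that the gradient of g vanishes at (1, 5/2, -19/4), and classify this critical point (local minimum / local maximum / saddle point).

local maximum

∇g = (-6u - 4v - 4w - 3, -4u - 8v - 4w + 5, -4u - 4v - 4w - 5); substituting (1, 5/2, -19/4) gives ∇g = (0, 0, 0), so (1, 5/2, -19/4) is indeed a critical point.
The Hessian is constant: H = [[-6, -4, -4], [-4, -8, -4], [-4, -4, -4]].
Leading principal minors: Δ₁ = -6, Δ₂ = 32, Δ₃ = -32.
The minors alternate sign starting negative (−, +, −), so H is negative definite: a local maximum.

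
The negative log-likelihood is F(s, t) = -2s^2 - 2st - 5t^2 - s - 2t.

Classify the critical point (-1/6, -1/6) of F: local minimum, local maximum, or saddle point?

The Hessian of F is constant: H = [[-4, -2], [-2, -10]].
det(H) = (-4)·(-10) − (-2)² = 36.
det(H) > 0 and tr(H) = -14 < 0, so H is negative definite and the point is a local maximum.

local maximum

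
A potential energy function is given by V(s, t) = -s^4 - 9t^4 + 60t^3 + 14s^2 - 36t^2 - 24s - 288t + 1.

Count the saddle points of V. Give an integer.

V separates as a function of s plus a function of t, so ∇V=0 decouples.
∂V/∂s = -4(s - 2)(s - 1)(s + 3) = 0 at s ∈ {-3, 1, 2}; ∂V/∂t = -36(t - 4)(t - 2)(t + 1) = 0 at t ∈ {-1, 2, 4}.
The Hessian is diagonal: diag(V_ss, V_tt). Second derivatives: V_ss(-3)=-80, V_ss(1)=16, V_ss(2)=-20; V_tt(-1)=-540, V_tt(2)=216, V_tt(4)=-360.
Saddle points occur where the two diagonal entries have opposite signs: (-3, 2), (1, -1), (1, 4), (2, 2). Count: 4.

4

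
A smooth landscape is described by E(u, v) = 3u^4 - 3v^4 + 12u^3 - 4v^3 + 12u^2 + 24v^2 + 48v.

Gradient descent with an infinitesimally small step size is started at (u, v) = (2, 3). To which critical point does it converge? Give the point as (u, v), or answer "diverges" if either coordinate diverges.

E is separable, so gradient descent decouples: u follows -∂E/∂u, v follows -∂E/∂v.
∂E/∂u = 12u(u + 1)(u + 2); at u=2 this is 288, so u decreases.
∂E/∂v = -12(v - 2)(v + 1)(v + 2); at v=3 this is -240, so v increases.
The v-coordinate has no critical point in that direction and runs off to infinity.

diverges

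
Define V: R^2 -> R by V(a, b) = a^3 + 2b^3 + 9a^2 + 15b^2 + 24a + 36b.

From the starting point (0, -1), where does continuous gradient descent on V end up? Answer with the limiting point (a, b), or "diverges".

(-2, -2)

V is separable, so gradient descent decouples: a follows -∂V/∂a, b follows -∂V/∂b.
∂V/∂a = 3(a + 2)(a + 4); at a=0 this is 24, so a decreases.
∂V/∂b = 6(b + 2)(b + 3); at b=-1 this is 12, so b decreases.
a converges to its nearest critical value -2 (a local min of the a-part); b converges to -2. The iterate converges to (-2, -2).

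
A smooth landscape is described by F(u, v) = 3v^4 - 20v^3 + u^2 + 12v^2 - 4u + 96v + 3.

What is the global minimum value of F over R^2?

F(u,v) separates as P(u) + Q(v) + 3, so its minimum is min P + min Q + 3.
P'(u) = 2u - 4 vanishes at u ∈ {2}; Q'(v) = 12(v - 4)(v - 2)(v + 1) vanishes at v ∈ {-1, 2, 4}.
Local minima of P (where P''>0): P(2)=-4. Local minima of Q: Q(-1)=-61, Q(4)=64.
So the global minimum of F is P(2) + Q(-1) + 3 = -4 − 61 + 3 = -62, attained at (2, -1).

-62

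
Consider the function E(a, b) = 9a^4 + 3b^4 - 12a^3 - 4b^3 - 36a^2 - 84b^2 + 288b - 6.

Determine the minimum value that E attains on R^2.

E(a,b) separates as P(a) + Q(b) − 6, so its minimum is min P + min Q − 6.
P'(a) = 36a(a - 2)(a + 1) vanishes at a ∈ {-1, 0, 2}; Q'(b) = 12(b - 3)(b - 2)(b + 4) vanishes at b ∈ {-4, 2, 3}.
Local minima of P (where P''>0): P(-1)=-15, P(2)=-96. Local minima of Q: Q(-4)=-1472, Q(3)=243.
So the global minimum of E is P(2) + Q(-4) − 6 = -96 − 1472 − 6 = -1574, attained at (2, -4).

-1574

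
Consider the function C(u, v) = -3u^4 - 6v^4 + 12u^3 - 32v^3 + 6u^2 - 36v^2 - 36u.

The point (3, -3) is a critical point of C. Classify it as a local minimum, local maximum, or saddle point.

local maximum

The mixed partial ∂²C/∂u∂v is 0, so the Hessian at any point is diag(C_uu, C_vv) = diag(12(-3u^2 + 6u + 1), -24(3v^2 + 8v + 3)).
At (3, -3): H = diag(-96, -144).
Both eigenvalues are negative, so H is negative definite: a local maximum.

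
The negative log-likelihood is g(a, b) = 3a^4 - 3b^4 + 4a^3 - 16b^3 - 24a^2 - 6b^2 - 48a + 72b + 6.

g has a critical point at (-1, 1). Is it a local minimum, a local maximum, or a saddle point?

local maximum

The mixed partial ∂²g/∂a∂b is 0, so the Hessian at any point is diag(g_aa, g_bb) = diag(12(3a^2 + 2a - 4), -12(3b^2 + 8b + 1)).
At (-1, 1): H = diag(-36, -144).
Both eigenvalues are negative, so H is negative definite: a local maximum.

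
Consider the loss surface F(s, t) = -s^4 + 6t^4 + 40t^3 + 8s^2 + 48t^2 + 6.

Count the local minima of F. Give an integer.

F separates as a function of s plus a function of t, so ∇F=0 decouples.
∂F/∂s = -4s(s - 2)(s + 2) = 0 at s ∈ {-2, 0, 2}; ∂F/∂t = 24t(t + 1)(t + 4) = 0 at t ∈ {-4, -1, 0}.
The Hessian is diagonal: diag(F_ss, F_tt). Second derivatives: F_ss(-2)=-32, F_ss(0)=16, F_ss(2)=-32; F_tt(-4)=288, F_tt(-1)=-72, F_tt(0)=96.
Local minima occur where both diagonal entries positive: (0, -4), (0, 0). Count: 2.

2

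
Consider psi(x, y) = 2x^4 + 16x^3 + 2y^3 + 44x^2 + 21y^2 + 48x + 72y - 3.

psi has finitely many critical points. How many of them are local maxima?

1

psi separates as a function of x plus a function of y, so ∇psi=0 decouples.
∂psi/∂x = 8(x + 1)(x + 2)(x + 3) = 0 at x ∈ {-3, -2, -1}; ∂psi/∂y = 6(y + 3)(y + 4) = 0 at y ∈ {-4, -3}.
The Hessian is diagonal: diag(psi_xx, psi_yy). Second derivatives: psi_xx(-3)=16, psi_xx(-2)=-8, psi_xx(-1)=16; psi_yy(-4)=-6, psi_yy(-3)=6.
Local maxima occur where both diagonal entries negative: (-2, -4). Count: 1.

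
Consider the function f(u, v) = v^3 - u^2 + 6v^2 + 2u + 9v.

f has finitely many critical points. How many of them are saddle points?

1

f separates as a function of u plus a function of v, so ∇f=0 decouples.
∂f/∂u = -2(u - 1) = 0 at u ∈ {1}; ∂f/∂v = 3(v + 1)(v + 3) = 0 at v ∈ {-3, -1}.
The Hessian is diagonal: diag(f_uu, f_vv). Second derivatives: f_uu(1)=-2; f_vv(-3)=-6, f_vv(-1)=6.
Saddle points occur where the two diagonal entries have opposite signs: (1, -1). Count: 1.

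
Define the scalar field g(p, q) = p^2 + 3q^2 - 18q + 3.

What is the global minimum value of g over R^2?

-24

g(p,q) separates as A(p) + B(q) + 3, so its minimum is min A + min B + 3.
A'(p) = 2p vanishes at p ∈ {0}; B'(q) = 6q - 18 vanishes at q ∈ {3}.
Local minima of A (where A''>0): A(0)=0. Local minima of B: B(3)=-27.
So the global minimum of g is A(0) + B(3) + 3 = 0 − 27 + 3 = -24, attained at (0, 3).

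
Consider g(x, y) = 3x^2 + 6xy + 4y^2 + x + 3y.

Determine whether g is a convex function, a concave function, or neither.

g is quadratic, so its Hessian is the constant matrix H = [[6, 6], [6, 8]].
det(H) = 12, tr(H) = 14.
det(H) > 0 and tr(H) > 0, so H is positive definite everywhere: convex.

convex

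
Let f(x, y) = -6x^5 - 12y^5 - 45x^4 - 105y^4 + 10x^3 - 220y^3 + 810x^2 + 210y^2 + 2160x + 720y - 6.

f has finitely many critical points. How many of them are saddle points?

8

f separates as a function of x plus a function of y, so ∇f=0 decouples.
∂f/∂x = -30(x - 3)(x + 2)(x + 3)(x + 4) = 0 at x ∈ {-4, -3, -2, 3}; ∂f/∂y = -60(y - 1)(y + 1)(y + 3)(y + 4) = 0 at y ∈ {-4, -3, -1, 1}.
The Hessian is diagonal: diag(f_xx, f_yy). Second derivatives: f_xx(-4)=420, f_xx(-3)=-180, f_xx(-2)=300, f_xx(3)=-6300; f_yy(-4)=900, f_yy(-3)=-480, f_yy(-1)=720, f_yy(1)=-2400.
Saddle points occur where the two diagonal entries have opposite signs: (-4, -3), (-4, 1), (-3, -4), (-3, -1), (-2, -3), (-2, 1), (3, -4), (3, -1). Count: 8.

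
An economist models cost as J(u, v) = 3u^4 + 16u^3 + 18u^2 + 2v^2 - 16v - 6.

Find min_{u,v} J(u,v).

J(u,v) separates as P(u) + Q(v) − 6, so its minimum is min P + min Q − 6.
P'(u) = 12u(u + 1)(u + 3) vanishes at u ∈ {-3, -1, 0}; Q'(v) = 4v - 16 vanishes at v ∈ {4}.
Local minima of P (where P''>0): P(-3)=-27, P(0)=0. Local minima of Q: Q(4)=-32.
So the global minimum of J is P(-3) + Q(4) − 6 = -27 − 32 − 6 = -65, attained at (-3, 4).

-65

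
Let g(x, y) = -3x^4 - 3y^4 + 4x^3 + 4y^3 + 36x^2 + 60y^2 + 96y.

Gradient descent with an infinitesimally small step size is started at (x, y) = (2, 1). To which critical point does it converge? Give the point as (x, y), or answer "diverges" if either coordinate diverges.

(0, -1)

g is separable, so gradient descent decouples: x follows -∂g/∂x, y follows -∂g/∂y.
∂g/∂x = -12x(x - 3)(x + 2); at x=2 this is 96, so x decreases.
∂g/∂y = -12(y - 4)(y + 1)(y + 2); at y=1 this is 216, so y decreases.
x converges to its nearest critical value 0 (a local min of the x-part); y converges to -1. The iterate converges to (0, -1).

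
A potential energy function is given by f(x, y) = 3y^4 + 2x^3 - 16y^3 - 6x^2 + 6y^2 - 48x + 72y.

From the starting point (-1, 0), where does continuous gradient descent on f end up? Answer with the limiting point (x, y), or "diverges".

f is separable, so gradient descent decouples: x follows -∂f/∂x, y follows -∂f/∂y.
∂f/∂x = 6(x - 4)(x + 2); at x=-1 this is -30, so x increases.
∂f/∂y = 12(y - 3)(y - 2)(y + 1); at y=0 this is 72, so y decreases.
x converges to its nearest critical value 4 (a local min of the x-part); y converges to -1. The iterate converges to (4, -1).

(4, -1)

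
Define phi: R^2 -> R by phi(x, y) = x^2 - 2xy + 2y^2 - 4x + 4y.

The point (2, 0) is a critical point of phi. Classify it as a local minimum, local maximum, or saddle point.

The Hessian of phi is constant: H = [[2, -2], [-2, 4]].
det(H) = 2·4 − (-2)² = 4.
det(H) > 0 and tr(H) = 6 > 0, so H is positive definite and the point is a local minimum.

local minimum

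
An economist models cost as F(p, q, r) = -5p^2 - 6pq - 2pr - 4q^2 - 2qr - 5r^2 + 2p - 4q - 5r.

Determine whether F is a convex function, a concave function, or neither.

concave

F is quadratic, so its Hessian is the constant matrix H = [[-10, -6, -2], [-6, -8, -2], [-2, -2, -10]].
Leading principal minors: -10, 44, -416.
Signs alternate −, +, − ⇒ H ≺ 0 ⇒ concave.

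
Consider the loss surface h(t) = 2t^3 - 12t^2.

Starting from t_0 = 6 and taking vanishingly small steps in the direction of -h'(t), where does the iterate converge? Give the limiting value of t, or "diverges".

h'(t) = 6t(t - 4), so h'(6) = 72.
Gradient descent moves in the -h' direction, i.e. t is decreasing.
The nearest critical point in that direction is t = 4, where h'' = 24 > 0 (a local minimum). The iterate converges there.

4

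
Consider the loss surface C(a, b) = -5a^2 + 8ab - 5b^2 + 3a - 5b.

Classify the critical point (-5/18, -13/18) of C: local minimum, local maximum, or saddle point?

The Hessian of C is constant: H = [[-10, 8], [8, -10]].
det(H) = (-10)·(-10) − 8² = 36.
det(H) > 0 and tr(H) = -20 < 0, so H is negative definite and the point is a local maximum.

local maximum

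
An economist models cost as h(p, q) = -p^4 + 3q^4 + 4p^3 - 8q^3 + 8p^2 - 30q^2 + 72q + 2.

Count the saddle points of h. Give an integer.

h separates as a function of p plus a function of q, so ∇h=0 decouples.
∂h/∂p = -4p(p - 4)(p + 1) = 0 at p ∈ {-1, 0, 4}; ∂h/∂q = 12(q - 3)(q - 1)(q + 2) = 0 at q ∈ {-2, 1, 3}.
The Hessian is diagonal: diag(h_pp, h_qq). Second derivatives: h_pp(-1)=-20, h_pp(0)=16, h_pp(4)=-80; h_qq(-2)=180, h_qq(1)=-72, h_qq(3)=120.
Saddle points occur where the two diagonal entries have opposite signs: (-1, -2), (-1, 3), (0, 1), (4, -2), (4, 3). Count: 5.

5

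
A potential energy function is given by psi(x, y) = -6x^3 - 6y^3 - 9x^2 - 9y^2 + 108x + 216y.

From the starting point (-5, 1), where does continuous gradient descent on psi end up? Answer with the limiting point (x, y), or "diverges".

psi is separable, so gradient descent decouples: x follows -∂psi/∂x, y follows -∂psi/∂y.
∂psi/∂x = -18(x - 2)(x + 3); at x=-5 this is -252, so x increases.
∂psi/∂y = -18(y - 3)(y + 4); at y=1 this is 180, so y decreases.
x converges to its nearest critical value -3 (a local min of the x-part); y converges to -4. The iterate converges to (-3, -4).

(-3, -4)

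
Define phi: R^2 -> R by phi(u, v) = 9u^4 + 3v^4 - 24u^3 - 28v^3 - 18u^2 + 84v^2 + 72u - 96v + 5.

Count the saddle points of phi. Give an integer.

4

phi separates as a function of u plus a function of v, so ∇phi=0 decouples.
∂phi/∂u = 36(u - 2)(u - 1)(u + 1) = 0 at u ∈ {-1, 1, 2}; ∂phi/∂v = 12(v - 4)(v - 2)(v - 1) = 0 at v ∈ {1, 2, 4}.
The Hessian is diagonal: diag(phi_uu, phi_vv). Second derivatives: phi_uu(-1)=216, phi_uu(1)=-72, phi_uu(2)=108; phi_vv(1)=36, phi_vv(2)=-24, phi_vv(4)=72.
Saddle points occur where the two diagonal entries have opposite signs: (-1, 2), (1, 1), (1, 4), (2, 2). Count: 4.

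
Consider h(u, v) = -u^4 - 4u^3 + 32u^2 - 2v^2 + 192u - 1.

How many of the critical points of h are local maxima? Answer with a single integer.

h separates as a function of u plus a function of v, so ∇h=0 decouples.
∂h/∂u = -4(u - 4)(u + 3)(u + 4) = 0 at u ∈ {-4, -3, 4}; ∂h/∂v = -4v = 0 at v ∈ {0}.
The Hessian is diagonal: diag(h_uu, h_vv). Second derivatives: h_uu(-4)=-32, h_uu(-3)=28, h_uu(4)=-224; h_vv(0)=-4.
Local maxima occur where both diagonal entries negative: (-4, 0), (4, 0). Count: 2.

2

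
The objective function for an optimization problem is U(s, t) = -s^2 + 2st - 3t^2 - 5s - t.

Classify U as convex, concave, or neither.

concave

U is quadratic, so its Hessian is the constant matrix H = [[-2, 2], [2, -6]].
det(H) = 8, tr(H) = -8.
det(H) > 0 and tr(H) < 0, so H is negative definite everywhere: concave.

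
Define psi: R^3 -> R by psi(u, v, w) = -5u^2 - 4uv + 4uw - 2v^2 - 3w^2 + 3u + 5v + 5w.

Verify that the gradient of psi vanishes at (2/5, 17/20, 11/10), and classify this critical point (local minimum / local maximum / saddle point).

∇psi = (-10u - 4v + 4w + 3, -4u - 4v + 5, 4u - 6w + 5); substituting (2/5, 17/20, 11/10) gives ∇psi = (0, 0, 0), so (2/5, 17/20, 11/10) is indeed a critical point.
The Hessian is constant: H = [[-10, -4, 4], [-4, -4, 0], [4, 0, -6]].
Leading principal minors: Δ₁ = -10, Δ₂ = 24, Δ₃ = -80.
The minors alternate sign starting negative (−, +, −), so H is negative definite: a local maximum.

local maximum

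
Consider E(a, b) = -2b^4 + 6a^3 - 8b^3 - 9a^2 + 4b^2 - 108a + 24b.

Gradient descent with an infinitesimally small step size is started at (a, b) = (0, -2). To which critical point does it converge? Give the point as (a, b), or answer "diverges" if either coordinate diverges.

(3, -1)

E is separable, so gradient descent decouples: a follows -∂E/∂a, b follows -∂E/∂b.
∂E/∂a = 18(a - 3)(a + 2); at a=0 this is -108, so a increases.
∂E/∂b = -8(b - 1)(b + 1)(b + 3); at b=-2 this is -24, so b increases.
a converges to its nearest critical value 3 (a local min of the a-part); b converges to -1. The iterate converges to (3, -1).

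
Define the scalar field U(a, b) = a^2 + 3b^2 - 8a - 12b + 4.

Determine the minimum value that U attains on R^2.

-24

U(a,b) separates as P(a) + Q(b) + 4, so its minimum is min P + min Q + 4.
P'(a) = 2a - 8 vanishes at a ∈ {4}; Q'(b) = 6b - 12 vanishes at b ∈ {2}.
Local minima of P (where P''>0): P(4)=-16. Local minima of Q: Q(2)=-12.
So the global minimum of U is P(4) + Q(2) + 4 = -16 − 12 + 4 = -24, attained at (4, 2).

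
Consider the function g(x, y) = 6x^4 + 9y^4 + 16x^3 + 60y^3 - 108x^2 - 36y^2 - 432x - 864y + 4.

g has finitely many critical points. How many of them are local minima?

g separates as a function of x plus a function of y, so ∇g=0 decouples.
∂g/∂x = 24(x - 3)(x + 2)(x + 3) = 0 at x ∈ {-3, -2, 3}; ∂g/∂y = 36(y - 2)(y + 3)(y + 4) = 0 at y ∈ {-4, -3, 2}.
The Hessian is diagonal: diag(g_xx, g_yy). Second derivatives: g_xx(-3)=144, g_xx(-2)=-120, g_xx(3)=720; g_yy(-4)=216, g_yy(-3)=-180, g_yy(2)=1080.
Local minima occur where both diagonal entries positive: (-3, -4), (-3, 2), (3, -4), (3, 2). Count: 4.

4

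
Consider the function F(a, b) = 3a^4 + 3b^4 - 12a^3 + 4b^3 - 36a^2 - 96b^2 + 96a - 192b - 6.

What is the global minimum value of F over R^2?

-1478

F(a,b) separates as P(a) + Q(b) − 6, so its minimum is min P + min Q − 6.
P'(a) = 12(a - 4)(a - 1)(a + 2) vanishes at a ∈ {-2, 1, 4}; Q'(b) = 12(b - 4)(b + 1)(b + 4) vanishes at b ∈ {-4, -1, 4}.
Local minima of P (where P''>0): P(-2)=-192, P(4)=-192. Local minima of Q: Q(-4)=-256, Q(4)=-1280.
So the global minimum of F is P(-2) + Q(4) − 6 = -192 − 1280 − 6 = -1478, attained at (-2, 4).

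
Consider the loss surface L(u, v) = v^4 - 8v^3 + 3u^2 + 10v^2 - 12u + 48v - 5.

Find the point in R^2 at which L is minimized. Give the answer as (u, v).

(2, -1)

L(u,v) separates as P(u) + Q(v) − 5, so its minimum is min P + min Q − 5.
P'(u) = 6u - 12 vanishes at u ∈ {2}; Q'(v) = 4(v - 4)(v - 3)(v + 1) vanishes at v ∈ {-1, 3, 4}.
Local minima of P (where P''>0): P(2)=-12. Local minima of Q: Q(-1)=-29, Q(4)=96.
So the global minimum of L is P(2) + Q(-1) − 5 = -12 − 29 − 5 = -46, attained at (2, -1).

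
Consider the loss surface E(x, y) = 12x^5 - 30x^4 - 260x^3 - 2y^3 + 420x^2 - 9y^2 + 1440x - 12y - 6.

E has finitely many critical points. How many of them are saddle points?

4

E separates as a function of x plus a function of y, so ∇E=0 decouples.
∂E/∂x = 60(x - 4)(x - 2)(x + 1)(x + 3) = 0 at x ∈ {-3, -1, 2, 4}; ∂E/∂y = -6(y + 1)(y + 2) = 0 at y ∈ {-2, -1}.
The Hessian is diagonal: diag(E_xx, E_yy). Second derivatives: E_xx(-3)=-4200, E_xx(-1)=1800, E_xx(2)=-1800, E_xx(4)=4200; E_yy(-2)=6, E_yy(-1)=-6.
Saddle points occur where the two diagonal entries have opposite signs: (-3, -2), (-1, -1), (2, -2), (4, -1). Count: 4.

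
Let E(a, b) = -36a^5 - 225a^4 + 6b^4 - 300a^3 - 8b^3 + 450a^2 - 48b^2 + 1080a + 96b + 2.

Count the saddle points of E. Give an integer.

6

E separates as a function of a plus a function of b, so ∇E=0 decouples.
∂E/∂a = -180(a - 1)(a + 1)(a + 2)(a + 3) = 0 at a ∈ {-3, -2, -1, 1}; ∂E/∂b = 24(b - 2)(b - 1)(b + 2) = 0 at b ∈ {-2, 1, 2}.
The Hessian is diagonal: diag(E_aa, E_bb). Second derivatives: E_aa(-3)=1440, E_aa(-2)=-540, E_aa(-1)=720, E_aa(1)=-4320; E_bb(-2)=288, E_bb(1)=-72, E_bb(2)=96.
Saddle points occur where the two diagonal entries have opposite signs: (-3, 1), (-2, -2), (-2, 2), (-1, 1), (1, -2), (1, 2). Count: 6.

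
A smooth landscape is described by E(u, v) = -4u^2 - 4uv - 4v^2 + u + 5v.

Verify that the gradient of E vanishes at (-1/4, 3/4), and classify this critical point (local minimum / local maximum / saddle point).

local maximum

∇E = (-8u - 4v + 1, -4u - 8v + 5); substituting (-1/4, 3/4) gives ∇E = (0, 0), so (-1/4, 3/4) is indeed a critical point.
The Hessian of E is constant: H = [[-8, -4], [-4, -8]].
det(H) = (-8)·(-8) − (-4)² = 48.
det(H) > 0 and tr(H) = -16 < 0, so H is negative definite and the point is a local maximum.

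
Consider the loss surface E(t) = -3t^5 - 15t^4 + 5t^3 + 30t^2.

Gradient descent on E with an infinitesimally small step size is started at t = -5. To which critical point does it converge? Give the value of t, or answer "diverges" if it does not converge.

E'(t) = -15t(t - 1)(t + 1)(t + 4), so E'(-5) = -1800.
Gradient descent moves in the -E' direction, i.e. t is increasing.
The nearest critical point in that direction is t = -4, where E'' = 900 > 0 (a local minimum). The iterate converges there.

-4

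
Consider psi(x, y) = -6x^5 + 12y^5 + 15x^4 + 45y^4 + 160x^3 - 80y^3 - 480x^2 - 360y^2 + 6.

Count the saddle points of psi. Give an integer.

8

psi separates as a function of x plus a function of y, so ∇psi=0 decouples.
∂psi/∂x = -30x(x - 4)(x - 2)(x + 4) = 0 at x ∈ {-4, 0, 2, 4}; ∂psi/∂y = 60y(y - 2)(y + 2)(y + 3) = 0 at y ∈ {-3, -2, 0, 2}.
The Hessian is diagonal: diag(psi_xx, psi_yy). Second derivatives: psi_xx(-4)=5760, psi_xx(0)=-960, psi_xx(2)=720, psi_xx(4)=-1920; psi_yy(-3)=-900, psi_yy(-2)=480, psi_yy(0)=-720, psi_yy(2)=2400.
Saddle points occur where the two diagonal entries have opposite signs: (-4, -3), (-4, 0), (0, -2), (0, 2), (2, -3), (2, 0), (4, -2), (4, 2). Count: 8.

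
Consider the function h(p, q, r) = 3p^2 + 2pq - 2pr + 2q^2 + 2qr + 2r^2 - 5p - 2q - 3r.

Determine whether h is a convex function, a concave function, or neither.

h is quadratic, so its Hessian is the constant matrix H = [[6, 2, -2], [2, 4, 2], [-2, 2, 4]].
Leading principal minors: 6, 20, 24.
All positive ⇒ H ≻ 0 ⇒ convex.

convex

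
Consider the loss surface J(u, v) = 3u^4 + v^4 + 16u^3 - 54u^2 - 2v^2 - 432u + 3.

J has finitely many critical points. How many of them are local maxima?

J separates as a function of u plus a function of v, so ∇J=0 decouples.
∂J/∂u = 12(u - 3)(u + 3)(u + 4) = 0 at u ∈ {-4, -3, 3}; ∂J/∂v = 4v(v - 1)(v + 1) = 0 at v ∈ {-1, 0, 1}.
The Hessian is diagonal: diag(J_uu, J_vv). Second derivatives: J_uu(-4)=84, J_uu(-3)=-72, J_uu(3)=504; J_vv(-1)=8, J_vv(0)=-4, J_vv(1)=8.
Local maxima occur where both diagonal entries negative: (-3, 0). Count: 1.

1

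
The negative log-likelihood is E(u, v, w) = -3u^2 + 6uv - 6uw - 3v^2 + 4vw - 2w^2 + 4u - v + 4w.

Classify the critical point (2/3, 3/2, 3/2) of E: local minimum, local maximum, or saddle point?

saddle point

The Hessian is constant: H = [[-6, 6, -6], [6, -6, 4], [-6, 4, -4]].
Leading principal minors: Δ₁ = -6, Δ₂ = 0, Δ₃ = 24.
The minors fit neither the all-positive nor the alternating-sign pattern, so H is indefinite: a saddle point.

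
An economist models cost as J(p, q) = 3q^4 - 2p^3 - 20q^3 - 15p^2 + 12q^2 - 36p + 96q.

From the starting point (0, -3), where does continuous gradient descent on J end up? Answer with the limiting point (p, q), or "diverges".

J is separable, so gradient descent decouples: p follows -∂J/∂p, q follows -∂J/∂q.
∂J/∂p = -6(p + 2)(p + 3); at p=0 this is -36, so p increases.
∂J/∂q = 12(q - 4)(q - 2)(q + 1); at q=-3 this is -840, so q increases.
The p-coordinate has no critical point in that direction and runs off to infinity.

diverges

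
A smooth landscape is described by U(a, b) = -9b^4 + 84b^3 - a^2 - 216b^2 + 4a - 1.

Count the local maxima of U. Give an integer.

2

U separates as a function of a plus a function of b, so ∇U=0 decouples.
∂U/∂a = -2(a - 2) = 0 at a ∈ {2}; ∂U/∂b = -36b(b - 4)(b - 3) = 0 at b ∈ {0, 3, 4}.
The Hessian is diagonal: diag(U_aa, U_bb). Second derivatives: U_aa(2)=-2; U_bb(0)=-432, U_bb(3)=108, U_bb(4)=-144.
Local maxima occur where both diagonal entries negative: (2, 0), (2, 4). Count: 2.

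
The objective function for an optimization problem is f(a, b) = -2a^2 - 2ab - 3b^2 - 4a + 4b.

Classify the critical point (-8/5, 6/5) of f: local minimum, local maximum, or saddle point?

The Hessian of f is constant: H = [[-4, -2], [-2, -6]].
det(H) = (-4)·(-6) − (-2)² = 20.
det(H) > 0 and tr(H) = -10 < 0, so H is negative definite and the point is a local maximum.

local maximum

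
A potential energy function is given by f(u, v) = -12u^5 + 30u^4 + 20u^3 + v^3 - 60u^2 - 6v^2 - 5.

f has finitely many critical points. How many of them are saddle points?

f separates as a function of u plus a function of v, so ∇f=0 decouples.
∂f/∂u = -60u(u - 2)(u - 1)(u + 1) = 0 at u ∈ {-1, 0, 1, 2}; ∂f/∂v = 3v(v - 4) = 0 at v ∈ {0, 4}.
The Hessian is diagonal: diag(f_uu, f_vv). Second derivatives: f_uu(-1)=360, f_uu(0)=-120, f_uu(1)=120, f_uu(2)=-360; f_vv(0)=-12, f_vv(4)=12.
Saddle points occur where the two diagonal entries have opposite signs: (-1, 0), (0, 4), (1, 0), (2, 4). Count: 4.

4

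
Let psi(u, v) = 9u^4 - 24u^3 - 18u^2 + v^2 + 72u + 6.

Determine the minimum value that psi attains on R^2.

psi(u,v) separates as P(u) + Q(v) + 6, so its minimum is min P + min Q + 6.
P'(u) = 36(u - 2)(u - 1)(u + 1) vanishes at u ∈ {-1, 1, 2}; Q'(v) = 2v vanishes at v ∈ {0}.
Local minima of P (where P''>0): P(-1)=-57, P(2)=24. Local minima of Q: Q(0)=0.
So the global minimum of psi is P(-1) + Q(0) + 6 = -57 + 0 + 6 = -51, attained at (-1, 0).

-51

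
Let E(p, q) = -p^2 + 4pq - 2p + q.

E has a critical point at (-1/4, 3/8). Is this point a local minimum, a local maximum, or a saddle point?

The Hessian of E is constant: H = [[-2, 4], [4, 0]].
det(H) = (-2)·0 − 4² = -16.
Since det(H) < 0, H is indefinite and the critical point is a saddle point.

saddle point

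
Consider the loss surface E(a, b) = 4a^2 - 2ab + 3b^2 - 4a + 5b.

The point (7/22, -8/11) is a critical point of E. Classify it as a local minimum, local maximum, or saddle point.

local minimum

The Hessian of E is constant: H = [[8, -2], [-2, 6]].
det(H) = 8·6 − (-2)² = 44.
det(H) > 0 and tr(H) = 14 > 0, so H is positive definite and the point is a local minimum.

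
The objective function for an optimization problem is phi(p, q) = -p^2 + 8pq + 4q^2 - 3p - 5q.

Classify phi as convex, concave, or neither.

phi is quadratic, so its Hessian is the constant matrix H = [[-2, 8], [8, 8]].
det(H) = -80, tr(H) = 6.
det(H) < 0, so H is indefinite: neither convex nor concave.

neither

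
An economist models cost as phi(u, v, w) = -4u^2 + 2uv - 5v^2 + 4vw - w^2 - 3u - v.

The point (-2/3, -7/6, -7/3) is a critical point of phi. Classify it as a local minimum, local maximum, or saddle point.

local maximum

The Hessian is constant: H = [[-8, 2, 0], [2, -10, 4], [0, 4, -2]].
Leading principal minors: Δ₁ = -8, Δ₂ = 76, Δ₃ = -24.
The minors alternate sign starting negative (−, +, −), so H is negative definite: a local maximum.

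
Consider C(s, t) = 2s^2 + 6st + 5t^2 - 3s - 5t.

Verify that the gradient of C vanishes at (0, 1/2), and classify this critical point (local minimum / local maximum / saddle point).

local minimum

∇C = (4s + 6t - 3, 6s + 10t - 5); substituting (0, 1/2) gives ∇C = (0, 0), so (0, 1/2) is indeed a critical point.
The Hessian of C is constant: H = [[4, 6], [6, 10]].
det(H) = 4·10 − 6² = 4.
det(H) > 0 and tr(H) = 14 > 0, so H is positive definite and the point is a local minimum.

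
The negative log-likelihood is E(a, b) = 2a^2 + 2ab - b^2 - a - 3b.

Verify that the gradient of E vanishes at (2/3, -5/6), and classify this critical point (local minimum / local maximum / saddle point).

∇E = (4a + 2b - 1, 2a - 2b - 3); substituting (2/3, -5/6) gives ∇E = (0, 0), so (2/3, -5/6) is indeed a critical point.
The Hessian of E is constant: H = [[4, 2], [2, -2]].
det(H) = 4·(-2) − 2² = -12.
Since det(H) < 0, H is indefinite and the critical point is a saddle point.

saddle point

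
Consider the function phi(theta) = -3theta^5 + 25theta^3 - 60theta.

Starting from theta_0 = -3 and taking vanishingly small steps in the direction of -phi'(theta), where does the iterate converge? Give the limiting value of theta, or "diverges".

-2

phi'(theta) = -15(theta - 2)(theta - 1)(theta + 1)(theta + 2), so phi'(-3) = -600.
Gradient descent moves in the -phi' direction, i.e. theta is increasing.
The nearest critical point in that direction is theta = -2, where phi'' = 180 > 0 (a local minimum). The iterate converges there.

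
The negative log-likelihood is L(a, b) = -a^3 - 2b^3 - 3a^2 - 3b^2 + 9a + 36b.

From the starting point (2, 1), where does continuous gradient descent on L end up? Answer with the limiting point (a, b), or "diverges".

diverges

L is separable, so gradient descent decouples: a follows -∂L/∂a, b follows -∂L/∂b.
∂L/∂a = -3(a - 1)(a + 3); at a=2 this is -15, so a increases.
∂L/∂b = -6(b - 2)(b + 3); at b=1 this is 24, so b decreases.
The a-coordinate has no critical point in that direction and runs off to infinity.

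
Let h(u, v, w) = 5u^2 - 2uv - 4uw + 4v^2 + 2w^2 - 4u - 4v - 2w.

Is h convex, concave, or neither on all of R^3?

h is quadratic, so its Hessian is the constant matrix H = [[10, -2, -4], [-2, 8, 0], [-4, 0, 4]].
Leading principal minors: 10, 76, 176.
All positive ⇒ H ≻ 0 ⇒ convex.

convex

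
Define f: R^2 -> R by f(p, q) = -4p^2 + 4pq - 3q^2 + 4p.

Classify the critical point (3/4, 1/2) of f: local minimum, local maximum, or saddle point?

local maximum

The Hessian of f is constant: H = [[-8, 4], [4, -6]].
det(H) = (-8)·(-6) − 4² = 32.
det(H) > 0 and tr(H) = -14 < 0, so H is negative definite and the point is a local maximum.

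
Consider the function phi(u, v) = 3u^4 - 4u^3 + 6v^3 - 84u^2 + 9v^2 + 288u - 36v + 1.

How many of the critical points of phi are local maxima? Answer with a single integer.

phi separates as a function of u plus a function of v, so ∇phi=0 decouples.
∂phi/∂u = 12(u - 3)(u - 2)(u + 4) = 0 at u ∈ {-4, 2, 3}; ∂phi/∂v = 18(v - 1)(v + 2) = 0 at v ∈ {-2, 1}.
The Hessian is diagonal: diag(phi_uu, phi_vv). Second derivatives: phi_uu(-4)=504, phi_uu(2)=-72, phi_uu(3)=84; phi_vv(-2)=-54, phi_vv(1)=54.
Local maxima occur where both diagonal entries negative: (2, -2). Count: 1.

1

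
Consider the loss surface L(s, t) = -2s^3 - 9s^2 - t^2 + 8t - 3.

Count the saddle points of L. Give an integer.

L separates as a function of s plus a function of t, so ∇L=0 decouples.
∂L/∂s = -6s(s + 3) = 0 at s ∈ {-3, 0}; ∂L/∂t = -2(t - 4) = 0 at t ∈ {4}.
The Hessian is diagonal: diag(L_ss, L_tt). Second derivatives: L_ss(-3)=18, L_ss(0)=-18; L_tt(4)=-2.
Saddle points occur where the two diagonal entries have opposite signs: (-3, 4). Count: 1.

1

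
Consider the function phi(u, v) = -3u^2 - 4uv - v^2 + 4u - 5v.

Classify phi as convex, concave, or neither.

phi is quadratic, so its Hessian is the constant matrix H = [[-6, -4], [-4, -2]].
det(H) = -4, tr(H) = -8.
det(H) < 0, so H is indefinite: neither convex nor concave.

neither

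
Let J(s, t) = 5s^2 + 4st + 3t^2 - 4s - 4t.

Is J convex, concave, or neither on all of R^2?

J is quadratic, so its Hessian is the constant matrix H = [[10, 4], [4, 6]].
det(H) = 44, tr(H) = 16.
det(H) > 0 and tr(H) > 0, so H is positive definite everywhere: convex.

convex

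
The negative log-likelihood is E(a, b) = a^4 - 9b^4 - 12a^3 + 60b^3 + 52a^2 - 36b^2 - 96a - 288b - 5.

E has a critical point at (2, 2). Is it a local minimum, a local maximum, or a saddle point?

The mixed partial ∂²E/∂a∂b is 0, so the Hessian at any point is diag(E_aa, E_bb) = diag(4(3a^2 - 18a + 26), 36(-3b^2 + 10b - 2)).
At (2, 2): H = diag(8, 216).
Both eigenvalues are positive, so H is positive definite: a local minimum.

local minimum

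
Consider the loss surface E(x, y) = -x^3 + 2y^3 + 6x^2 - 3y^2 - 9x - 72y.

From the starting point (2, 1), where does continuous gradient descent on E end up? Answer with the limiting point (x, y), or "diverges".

E is separable, so gradient descent decouples: x follows -∂E/∂x, y follows -∂E/∂y.
∂E/∂x = -3(x - 3)(x - 1); at x=2 this is 3, so x decreases.
∂E/∂y = 6(y - 4)(y + 3); at y=1 this is -72, so y increases.
x converges to its nearest critical value 1 (a local min of the x-part); y converges to 4. The iterate converges to (1, 4).

(1, 4)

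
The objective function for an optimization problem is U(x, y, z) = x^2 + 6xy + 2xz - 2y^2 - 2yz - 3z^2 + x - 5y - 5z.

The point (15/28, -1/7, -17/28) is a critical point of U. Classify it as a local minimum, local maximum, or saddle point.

The Hessian is constant: H = [[2, 6, 2], [6, -4, -2], [2, -2, -6]].
Leading principal minors: Δ₁ = 2, Δ₂ = -44, Δ₃ = 224.
The minors fit neither the all-positive nor the alternating-sign pattern, so H is indefinite: a saddle point.

saddle point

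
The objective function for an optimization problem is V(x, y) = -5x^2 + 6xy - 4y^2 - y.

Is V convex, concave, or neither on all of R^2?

concave

V is quadratic, so its Hessian is the constant matrix H = [[-10, 6], [6, -8]].
det(H) = 44, tr(H) = -18.
det(H) > 0 and tr(H) < 0, so H is negative definite everywhere: concave.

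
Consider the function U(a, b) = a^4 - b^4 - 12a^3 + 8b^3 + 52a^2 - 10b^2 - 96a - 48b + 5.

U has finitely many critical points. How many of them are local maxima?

U separates as a function of a plus a function of b, so ∇U=0 decouples.
∂U/∂a = 4(a - 4)(a - 3)(a - 2) = 0 at a ∈ {2, 3, 4}; ∂U/∂b = -4(b - 4)(b - 3)(b + 1) = 0 at b ∈ {-1, 3, 4}.
The Hessian is diagonal: diag(U_aa, U_bb). Second derivatives: U_aa(2)=8, U_aa(3)=-4, U_aa(4)=8; U_bb(-1)=-80, U_bb(3)=16, U_bb(4)=-20.
Local maxima occur where both diagonal entries negative: (3, -1), (3, 4). Count: 2.

2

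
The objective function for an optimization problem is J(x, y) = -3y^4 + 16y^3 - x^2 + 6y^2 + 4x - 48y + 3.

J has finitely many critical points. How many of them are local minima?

J separates as a function of x plus a function of y, so ∇J=0 decouples.
∂J/∂x = -2(x - 2) = 0 at x ∈ {2}; ∂J/∂y = -12(y - 4)(y - 1)(y + 1) = 0 at y ∈ {-1, 1, 4}.
The Hessian is diagonal: diag(J_xx, J_yy). Second derivatives: J_xx(2)=-2; J_yy(-1)=-120, J_yy(1)=72, J_yy(4)=-180.
Local minima occur where both diagonal entries positive: none. Count: 0.

0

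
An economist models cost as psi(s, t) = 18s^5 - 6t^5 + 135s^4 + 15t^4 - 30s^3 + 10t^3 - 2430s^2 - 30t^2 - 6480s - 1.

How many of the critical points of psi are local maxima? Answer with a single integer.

psi separates as a function of s plus a function of t, so ∇psi=0 decouples.
∂psi/∂s = 90(s - 3)(s + 2)(s + 3)(s + 4) = 0 at s ∈ {-4, -3, -2, 3}; ∂psi/∂t = -30t(t - 2)(t - 1)(t + 1) = 0 at t ∈ {-1, 0, 1, 2}.
The Hessian is diagonal: diag(psi_ss, psi_tt). Second derivatives: psi_ss(-4)=-1260, psi_ss(-3)=540, psi_ss(-2)=-900, psi_ss(3)=18900; psi_tt(-1)=180, psi_tt(0)=-60, psi_tt(1)=60, psi_tt(2)=-180.
Local maxima occur where both diagonal entries negative: (-4, 0), (-4, 2), (-2, 0), (-2, 2). Count: 4.

4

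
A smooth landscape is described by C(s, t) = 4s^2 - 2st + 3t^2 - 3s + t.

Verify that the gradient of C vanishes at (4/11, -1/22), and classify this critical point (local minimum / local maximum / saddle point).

local minimum

∇C = (8s - 2t - 3, -2s + 6t + 1); substituting (4/11, -1/22) gives ∇C = (0, 0), so (4/11, -1/22) is indeed a critical point.
The Hessian of C is constant: H = [[8, -2], [-2, 6]].
det(H) = 8·6 − (-2)² = 44.
det(H) > 0 and tr(H) = 14 > 0, so H is positive definite and the point is a local minimum.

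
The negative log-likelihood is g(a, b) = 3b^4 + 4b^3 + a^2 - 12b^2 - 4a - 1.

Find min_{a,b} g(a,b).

g(a,b) separates as P(a) + Q(b) − 1, so its minimum is min P + min Q − 1.
P'(a) = 2a - 4 vanishes at a ∈ {2}; Q'(b) = 12b(b - 1)(b + 2) vanishes at b ∈ {-2, 0, 1}.
Local minima of P (where P''>0): P(2)=-4. Local minima of Q: Q(-2)=-32, Q(1)=-5.
So the global minimum of g is P(2) + Q(-2) − 1 = -4 − 32 − 1 = -37, attained at (2, -2).

-37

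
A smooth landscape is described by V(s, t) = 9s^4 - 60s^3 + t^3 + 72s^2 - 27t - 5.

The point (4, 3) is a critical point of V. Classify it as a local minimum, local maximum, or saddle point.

local minimum

The mixed partial ∂²V/∂s∂t is 0, so the Hessian at any point is diag(V_ss, V_tt) = diag(36(3s^2 - 10s + 4), 6t).
At (4, 3): H = diag(432, 18).
Both eigenvalues are positive, so H is positive definite: a local minimum.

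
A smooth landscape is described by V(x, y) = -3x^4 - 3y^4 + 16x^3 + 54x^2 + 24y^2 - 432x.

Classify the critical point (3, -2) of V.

The mixed partial ∂²V/∂x∂y is 0, so the Hessian at any point is diag(V_xx, V_yy) = diag(12(-3x^2 + 8x + 9), 12(-3y^2 + 4)).
At (3, -2): H = diag(72, -96).
The eigenvalues have opposite signs, so H is indefinite: a saddle point.

saddle point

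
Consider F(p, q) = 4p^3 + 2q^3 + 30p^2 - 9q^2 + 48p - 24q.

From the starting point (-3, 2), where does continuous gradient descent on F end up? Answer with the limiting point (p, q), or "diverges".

(-1, 4)

F is separable, so gradient descent decouples: p follows -∂F/∂p, q follows -∂F/∂q.
∂F/∂p = 12(p + 1)(p + 4); at p=-3 this is -24, so p increases.
∂F/∂q = 6(q - 4)(q + 1); at q=2 this is -36, so q increases.
p converges to its nearest critical value -1 (a local min of the p-part); q converges to 4. The iterate converges to (-1, 4).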